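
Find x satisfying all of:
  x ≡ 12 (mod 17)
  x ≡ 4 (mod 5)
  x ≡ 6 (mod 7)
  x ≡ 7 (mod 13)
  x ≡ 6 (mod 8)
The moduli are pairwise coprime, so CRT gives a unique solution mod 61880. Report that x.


Product of moduli M = 17 · 5 · 7 · 13 · 8 = 61880.
Merge one congruence at a time:
  Start: x ≡ 12 (mod 17).
  Combine with x ≡ 4 (mod 5); new modulus lcm = 85.
    Write x = 12 + 17·t and substitute into x ≡ 4 (mod 5): 17·t ≡ 4 − 12 = -8 (mod 5).
    Reduce coefficients mod 5: 2·t ≡ 2 (mod 5).
    The inverse of 2 mod 5 is 3 (since 2·3 = 6 = 1·5 + 1), so t ≡ 3·2 = 6 ≡ 1 (mod 5).
    Then x = 12 + 17·1 = 29, valid modulo lcm(17, 5) = 85: x ≡ 29 (mod 85).
  Combine with x ≡ 6 (mod 7); new modulus lcm = 595.
    Write x = 29 + 85·t and substitute into x ≡ 6 (mod 7): 85·t ≡ 6 − 29 = -23 (mod 7).
    Reduce coefficients mod 7: 1·t ≡ 5 (mod 7).
    So t ≡ 5 (mod 7).
    Then x = 29 + 85·5 = 454, valid modulo lcm(85, 7) = 595: x ≡ 454 (mod 595).
  Combine with x ≡ 7 (mod 13); new modulus lcm = 7735.
    Write x = 454 + 595·t and substitute into x ≡ 7 (mod 13): 595·t ≡ 7 − 454 = -447 (mod 13).
    Reduce coefficients mod 13: 10·t ≡ 8 (mod 13).
    The inverse of 10 mod 13 is 4 (since 10·4 = 40 = 3·13 + 1), so t ≡ 4·8 = 32 ≡ 6 (mod 13).
    Then x = 454 + 595·6 = 4024, valid modulo lcm(595, 13) = 7735: x ≡ 4024 (mod 7735).
  Combine with x ≡ 6 (mod 8); new modulus lcm = 61880.
    Write x = 4024 + 7735·t and substitute into x ≡ 6 (mod 8): 7735·t ≡ 6 − 4024 = -4018 (mod 8).
    Reduce coefficients mod 8: 7·t ≡ 6 (mod 8).
    The inverse of 7 mod 8 is 7 (since 7·7 = 49 = 6·8 + 1), so t ≡ 7·6 = 42 ≡ 2 (mod 8).
    Then x = 4024 + 7735·2 = 19494, valid modulo lcm(7735, 8) = 61880: x ≡ 19494 (mod 61880).
Verify against each original: 19494 mod 17 = 12, 19494 mod 5 = 4, 19494 mod 7 = 6, 19494 mod 13 = 7, 19494 mod 8 = 6.

x ≡ 19494 (mod 61880).


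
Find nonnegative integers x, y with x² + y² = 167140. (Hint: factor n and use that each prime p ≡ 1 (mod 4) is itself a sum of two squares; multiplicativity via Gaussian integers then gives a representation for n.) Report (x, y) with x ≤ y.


Step 1: Factor n = 167140 = 2^2 · 5 · 61 · 137.
Step 2: Check the mod-4 condition on each prime factor: 2 = 2 (special); 5 ≡ 1 (mod 4), exponent 1; 61 ≡ 1 (mod 4), exponent 1; 137 ≡ 1 (mod 4), exponent 1.
All primes ≡ 3 (mod 4) appear to even exponent (or don't appear), so by the two-squares theorem n IS expressible as a sum of two squares.
Step 3: Build a representation. Group n = k² · m with k = 2 and m = 5 · 61 · 137 = 41785 (a product of primes ≡ 1 (mod 4)); a representation of m scales to one of n via (k·x)² + (k·y)² = k²(x² + y²). Each prime p ≡ 1 (mod 4) is itself a sum of two squares; find a² by testing p − a² for a perfect square:
  5: 5 − 1² = 4 = 2² ⇒ 5 = 1² + 2².
  61: 61 − 1² = 60, 61 − 2² = 57, 61 − 3² = 52, 61 − 4² = 45, 61 − 5² = 36 = 6² ⇒ 61 = 5² + 6².
  137: 137 − 1² = 136, 137 − 2² = 133, 137 − 3² = 128, 137 − 4² = 121 = 11² ⇒ 137 = 4² + 11².
  Combine using the Brahmagupta–Fibonacci identity (a² + b²)(c² + d²) = (ac − bd)² + (ad + bc)² = (ac + bd)² + (ad − bc)²:
  5 · 61 = 305: from (1² + 2²)(5² + 6²), take (1·5 − 2·6, 1·6 + 2·5) = (5 − 12, 6 + 10) = (-7, 16); dropping signs (only squares matter) gives (7, 16); check 7² + 16² = 49 + 256 = 305 ✓.
  305 · 137 = 41785: from (7² + 16²)(4² + 11²), take (7·4 − 16·11, 7·11 + 16·4) = (28 − 176, 77 + 64) = (-148, 141); dropping signs (only squares matter) gives (148, 141); check 148² + 141² = 21904 + 19881 = 41785 ✓.
  Scale by k = 2: (2·148, 2·141) = (296, 282).
Step 4: Order so x ≤ y and verify: 282² + 296² = 79524 + 87616 = 167140 = n. ✓

n = 167140 = 282² + 296² (one valid representation with x ≤ y).


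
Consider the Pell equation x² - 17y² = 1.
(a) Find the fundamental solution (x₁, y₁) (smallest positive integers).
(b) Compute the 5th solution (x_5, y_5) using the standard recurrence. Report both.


Step 1: Find the fundamental solution (x₁, y₁) of x² - 17y² = 1.
  Expand √17 as a continued fraction. a₀ = ⌊√17⌋ = 4; iterate m_{k+1} = d_k·a_k − m_k, d_{k+1} = (17 − m_{k+1}²)/d_k, a_{k+1} = ⌊(a₀ + m_{k+1})/d_{k+1}⌋ (starting m₀ = 0, d₀ = 1), with convergents p_k = a_k·p_{k-1} + p_{k-2}, q_k = a_k·q_{k-1} + q_{k-2} (p₋₁ = 1, q₋₁ = 0):
  k = 0: a₀ = 4; p₀/q₀ = 4/1; p₀² − 17·q₀² = 16 − 17 = -1.
  k = 1: m = 4, d = 1, a = ⌊(4 + 4)/1⌋ = 8; p/q = (8·4 + 1)/(8·1 + 0) = 33/8; p² − 17·q² = 1089 − 1088 = 1.
  The first convergent with p² − 17·q² = 1 gives the fundamental solution (x₁, y₁) = (33, 8).
Step 2: Apply the recurrence (x_{n+1}, y_{n+1}) = (x₁x_n + 17y₁y_n, x₁y_n + y₁x_n) repeatedly.
  From (x_1, y_1) = (33, 8): x_2 = 33·33 + 17·8·8 = 2177; y_2 = 33·8 + 8·33 = 528.
  From (x_2, y_2) = (2177, 528): x_3 = 33·2177 + 17·8·528 = 143649; y_3 = 33·528 + 8·2177 = 34840.
  From (x_3, y_3) = (143649, 34840): x_4 = 33·143649 + 17·8·34840 = 9478657; y_4 = 33·34840 + 8·143649 = 2298912.
  From (x_4, y_4) = (9478657, 2298912): x_5 = 33·9478657 + 17·8·2298912 = 625447713; y_5 = 33·2298912 + 8·9478657 = 151693352.
Step 3: Verify x_5² - 17·y_5² = 391184841696930369 - 391184841696930368 = 1 (should be 1). ✓

(x_1, y_1) = (33, 8); (x_5, y_5) = (625447713, 151693352).


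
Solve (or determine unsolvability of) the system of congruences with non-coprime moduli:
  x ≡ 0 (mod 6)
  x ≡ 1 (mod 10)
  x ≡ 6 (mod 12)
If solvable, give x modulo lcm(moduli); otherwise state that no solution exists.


Moduli 6, 10, 12 are not pairwise coprime, so CRT works modulo lcm(m_i) when all pairwise compatibility conditions hold.
Pairwise compatibility: gcd(m_i, m_j) must divide a_i - a_j for every pair.
Merge one congruence at a time:
  Start: x ≡ 0 (mod 6).
  Combine with x ≡ 1 (mod 10): gcd(6, 10) = 2, and 1 - 0 = 1 is NOT divisible by 2.
    ⇒ system is inconsistent (no integer solution).

No solution (the system is inconsistent).


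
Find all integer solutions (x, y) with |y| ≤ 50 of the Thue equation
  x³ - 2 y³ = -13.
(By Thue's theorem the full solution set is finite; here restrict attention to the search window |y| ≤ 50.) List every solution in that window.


The equation is x³ - 2y³ = -13. For fixed y, x³ = 2·y³ − 13, so a solution requires the RHS to be a perfect cube.
Strategy: iterate y from -50 to 50, compute RHS = 2·y³ − 13, and check whether it is a (positive or negative) perfect cube.
Check small values of y:
  y = 0: RHS = -13 is not a perfect cube.
  y = 1: RHS = -11 is not a perfect cube.
  y = -1: RHS = -15 is not a perfect cube.
  y = 2: RHS = 3 is not a perfect cube.
  y = -2: RHS = -29 is not a perfect cube.
  y = 3: RHS = 41 is not a perfect cube.
  y = -3: RHS = -67 is not a perfect cube.
Continuing the search up to |y| = 50 finds no solutions either.
No (x, y) in the scanned range satisfies the equation.

No integer solutions with |y| ≤ 50.


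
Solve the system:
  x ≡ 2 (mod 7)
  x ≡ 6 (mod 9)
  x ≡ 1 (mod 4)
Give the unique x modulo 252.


Moduli 7, 9, 4 are pairwise coprime; by CRT there is a unique solution modulo M = 7 · 9 · 4 = 252.
Solve pairwise, accumulating the modulus:
  Start with x ≡ 2 (mod 7).
  Combine with x ≡ 6 (mod 9): since gcd(7, 9) = 1, we get a unique residue mod 63.
    Write x = 2 + 7·t and substitute into x ≡ 6 (mod 9): 7·t ≡ 6 − 2 = 4 (mod 9).
    The inverse of 7 mod 9 is 4 (since 7·4 = 28 = 3·9 + 1), so t ≡ 4·4 = 16 ≡ 7 (mod 9).
    Then x = 2 + 7·7 = 51, valid modulo lcm(7, 9) = 63: x ≡ 51 (mod 63).
  Combine with x ≡ 1 (mod 4): since gcd(63, 4) = 1, we get a unique residue mod 252.
    Write x = 51 + 63·t and substitute into x ≡ 1 (mod 4): 63·t ≡ 1 − 51 = -50 (mod 4).
    Reduce coefficients mod 4: 3·t ≡ 2 (mod 4).
    The inverse of 3 mod 4 is 3 (since 3·3 = 9 = 2·4 + 1), so t ≡ 3·2 = 6 ≡ 2 (mod 4).
    Then x = 51 + 63·2 = 177, valid modulo lcm(63, 4) = 252: x ≡ 177 (mod 252).
Verify: 177 mod 7 = 2 ✓, 177 mod 9 = 6 ✓, 177 mod 4 = 1 ✓.

x ≡ 177 (mod 252).


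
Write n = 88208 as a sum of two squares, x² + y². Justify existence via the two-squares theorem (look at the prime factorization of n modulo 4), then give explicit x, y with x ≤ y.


Step 1: Factor n = 88208 = 2^4 · 37 · 149.
Step 2: Check the mod-4 condition on each prime factor: 2 = 2 (special); 37 ≡ 1 (mod 4), exponent 1; 149 ≡ 1 (mod 4), exponent 1.
All primes ≡ 3 (mod 4) appear to even exponent (or don't appear), so by the two-squares theorem n IS expressible as a sum of two squares.
Step 3: Build a representation. Group n = k² · m with k = 4 and m = 37 · 149 = 5513 (a product of primes ≡ 1 (mod 4)); a representation of m scales to one of n via (k·x)² + (k·y)² = k²(x² + y²). Each prime p ≡ 1 (mod 4) is itself a sum of two squares; find a² by testing p − a² for a perfect square:
  37: 37 − 1² = 36 = 6² ⇒ 37 = 1² + 6².
  149: 149 − 1² = 148, 149 − 2² = 145, 149 − 3² = 140, 149 − 4² = 133, 149 − 5² = 124, 149 − 6² = 113, 149 − 7² = 100 = 10² ⇒ 149 = 7² + 10².
  Combine using the Brahmagupta–Fibonacci identity (a² + b²)(c² + d²) = (ac − bd)² + (ad + bc)² = (ac + bd)² + (ad − bc)²:
  37 · 149 = 5513: from (1² + 6²)(7² + 10²), take (1·7 − 6·10, 1·10 + 6·7) = (7 − 60, 10 + 42) = (-53, 52); dropping signs (only squares matter) gives (53, 52); check 53² + 52² = 2809 + 2704 = 5513 ✓.
  Scale by k = 4: (4·53, 4·52) = (212, 208).
Step 4: Order so x ≤ y and verify: 208² + 212² = 43264 + 44944 = 88208 = n. ✓

n = 88208 = 208² + 212² (one valid representation with x ≤ y).


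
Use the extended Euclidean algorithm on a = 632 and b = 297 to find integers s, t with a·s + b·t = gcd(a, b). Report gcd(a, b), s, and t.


Euclidean algorithm on (632, 297) — divide until remainder is 0:
  632 = 2 · 297 + 38
  297 = 7 · 38 + 31
  38 = 1 · 31 + 7
  31 = 4 · 7 + 3
  7 = 2 · 3 + 1
  3 = 3 · 1 + 0
gcd(632, 297) = 1.
Track Bezout coefficients alongside the remainders: start with r₀ = 632 = a·1 + b·0 (s = 1, t = 0) and r₁ = 297 = a·0 + b·1 (s = 0, t = 1); each new remainder r_{k+1} = r_{k-1} − q_k·r_k inherits s_{k+1} = s_{k-1} − q_k·s_k, t_{k+1} = t_{k-1} − q_k·t_k, so r_k = a·s_k + b·t_k at every step:
  q = 2: r = 38, s = 1 − 2·0 = 1, t = 0 − 2·1 = -2  (check: 632·1 + 297·(-2) = 38)
  q = 7: r = 31, s = 0 − 7·1 = -7, t = 1 − 7·(-2) = 15  (check: 632·(-7) + 297·15 = 31)
  q = 1: r = 7, s = 1 − 1·(-7) = 8, t = -2 − 1·15 = -17  (check: 632·8 + 297·(-17) = 7)
  q = 4: r = 3, s = -7 − 4·8 = -39, t = 15 − 4·(-17) = 83  (check: 632·(-39) + 297·83 = 3)
  q = 2: r = 1, s = 8 − 2·(-39) = 86, t = -17 − 2·83 = -183  (check: 632·86 + 297·(-183) = 1)
The row with r = 1 (the gcd) gives the Bezout coefficients s = 86, t = -183.
Result: 632 · (86) + 297 · (-183) = 1.

gcd(632, 297) = 1; s = 86, t = -183 (check: 632·86 + 297·(-183) = 1).


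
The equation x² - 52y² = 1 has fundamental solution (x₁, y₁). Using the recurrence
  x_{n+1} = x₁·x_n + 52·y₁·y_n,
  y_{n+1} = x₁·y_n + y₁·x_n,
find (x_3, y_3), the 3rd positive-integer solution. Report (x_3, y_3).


Step 1: Find the fundamental solution (x₁, y₁) of x² - 52y² = 1.
  Expand √52 as a continued fraction. a₀ = ⌊√52⌋ = 7; iterate m_{k+1} = d_k·a_k − m_k, d_{k+1} = (52 − m_{k+1}²)/d_k, a_{k+1} = ⌊(a₀ + m_{k+1})/d_{k+1}⌋ (starting m₀ = 0, d₀ = 1), with convergents p_k = a_k·p_{k-1} + p_{k-2}, q_k = a_k·q_{k-1} + q_{k-2} (p₋₁ = 1, q₋₁ = 0):
  k = 0: a₀ = 7; p₀/q₀ = 7/1; p₀² − 52·q₀² = 49 − 52 = -3.
  k = 1: m = 7, d = 3, a = ⌊(7 + 7)/3⌋ = 4; p/q = (4·7 + 1)/(4·1 + 0) = 29/4; p² − 52·q² = 841 − 832 = 9.
  k = 2: m = 5, d = 9, a = ⌊(7 + 5)/9⌋ = 1; p/q = (1·29 + 7)/(1·4 + 1) = 36/5; p² − 52·q² = 1296 − 1300 = -4.
  k = 3: m = 4, d = 4, a = ⌊(7 + 4)/4⌋ = 2; p/q = (2·36 + 29)/(2·5 + 4) = 101/14; p² − 52·q² = 10201 − 10192 = 9.
  k = 4: m = 4, d = 9, a = ⌊(7 + 4)/9⌋ = 1; p/q = (1·101 + 36)/(1·14 + 5) = 137/19; p² − 52·q² = 18769 − 18772 = -3.
  k = 5: m = 5, d = 3, a = ⌊(7 + 5)/3⌋ = 4; p/q = (4·137 + 101)/(4·19 + 14) = 649/90; p² − 52·q² = 421201 − 421200 = 1.
  The first convergent with p² − 52·q² = 1 gives the fundamental solution (x₁, y₁) = (649, 90).
Step 2: Apply the recurrence (x_{n+1}, y_{n+1}) = (x₁x_n + 52y₁y_n, x₁y_n + y₁x_n) repeatedly.
  From (x_1, y_1) = (649, 90): x_2 = 649·649 + 52·90·90 = 842401; y_2 = 649·90 + 90·649 = 116820.
  From (x_2, y_2) = (842401, 116820): x_3 = 649·842401 + 52·90·116820 = 1093435849; y_3 = 649·116820 + 90·842401 = 151632270.
Step 3: Verify x_3² - 52·y_3² = 1195601955878350801 - 1195601955878350800 = 1 (should be 1). ✓

(x_1, y_1) = (649, 90); (x_3, y_3) = (1093435849, 151632270).


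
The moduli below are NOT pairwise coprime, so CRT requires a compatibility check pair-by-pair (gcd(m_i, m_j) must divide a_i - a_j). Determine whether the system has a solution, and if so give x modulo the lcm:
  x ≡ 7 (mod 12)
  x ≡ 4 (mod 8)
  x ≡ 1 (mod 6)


Moduli 12, 8, 6 are not pairwise coprime, so CRT works modulo lcm(m_i) when all pairwise compatibility conditions hold.
Pairwise compatibility: gcd(m_i, m_j) must divide a_i - a_j for every pair.
Merge one congruence at a time:
  Start: x ≡ 7 (mod 12).
  Combine with x ≡ 4 (mod 8): gcd(12, 8) = 4, and 4 - 7 = -3 is NOT divisible by 4.
    ⇒ system is inconsistent (no integer solution).

No solution (the system is inconsistent).


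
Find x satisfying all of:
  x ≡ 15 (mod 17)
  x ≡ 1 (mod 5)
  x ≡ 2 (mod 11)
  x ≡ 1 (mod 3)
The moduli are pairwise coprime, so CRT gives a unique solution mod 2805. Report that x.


Product of moduli M = 17 · 5 · 11 · 3 = 2805.
Merge one congruence at a time:
  Start: x ≡ 15 (mod 17).
  Combine with x ≡ 1 (mod 5); new modulus lcm = 85.
    Write x = 15 + 17·t and substitute into x ≡ 1 (mod 5): 17·t ≡ 1 − 15 = -14 (mod 5).
    Reduce coefficients mod 5: 2·t ≡ 1 (mod 5).
    The inverse of 2 mod 5 is 3 (since 2·3 = 6 = 1·5 + 1), so t ≡ 3·1 = 3 ≡ 3 (mod 5).
    Then x = 15 + 17·3 = 66, valid modulo lcm(17, 5) = 85: x ≡ 66 (mod 85).
  Combine with x ≡ 2 (mod 11); new modulus lcm = 935.
    Write x = 66 + 85·t and substitute into x ≡ 2 (mod 11): 85·t ≡ 2 − 66 = -64 (mod 11).
    Reduce coefficients mod 11: 8·t ≡ 2 (mod 11).
    The inverse of 8 mod 11 is 7 (since 8·7 = 56 = 5·11 + 1), so t ≡ 7·2 = 14 ≡ 3 (mod 11).
    Then x = 66 + 85·3 = 321, valid modulo lcm(85, 11) = 935: x ≡ 321 (mod 935).
  Combine with x ≡ 1 (mod 3); new modulus lcm = 2805.
    Write x = 321 + 935·t and substitute into x ≡ 1 (mod 3): 935·t ≡ 1 − 321 = -320 (mod 3).
    Reduce coefficients mod 3: 2·t ≡ 1 (mod 3).
    The inverse of 2 mod 3 is 2 (since 2·2 = 4 = 1·3 + 1), so t ≡ 2·1 = 2 ≡ 2 (mod 3).
    Then x = 321 + 935·2 = 2191, valid modulo lcm(935, 3) = 2805: x ≡ 2191 (mod 2805).
Verify against each original: 2191 mod 17 = 15, 2191 mod 5 = 1, 2191 mod 11 = 2, 2191 mod 3 = 1.

x ≡ 2191 (mod 2805).


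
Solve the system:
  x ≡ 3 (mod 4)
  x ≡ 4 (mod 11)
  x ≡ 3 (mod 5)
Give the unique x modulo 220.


Moduli 4, 11, 5 are pairwise coprime; by CRT there is a unique solution modulo M = 4 · 11 · 5 = 220.
Solve pairwise, accumulating the modulus:
  Start with x ≡ 3 (mod 4).
  Combine with x ≡ 4 (mod 11): since gcd(4, 11) = 1, we get a unique residue mod 44.
    Write x = 3 + 4·t and substitute into x ≡ 4 (mod 11): 4·t ≡ 4 − 3 = 1 (mod 11).
    The inverse of 4 mod 11 is 3 (since 4·3 = 12 = 1·11 + 1), so t ≡ 3·1 = 3 ≡ 3 (mod 11).
    Then x = 3 + 4·3 = 15, valid modulo lcm(4, 11) = 44: x ≡ 15 (mod 44).
  Combine with x ≡ 3 (mod 5): since gcd(44, 5) = 1, we get a unique residue mod 220.
    Write x = 15 + 44·t and substitute into x ≡ 3 (mod 5): 44·t ≡ 3 − 15 = -12 (mod 5).
    Reduce coefficients mod 5: 4·t ≡ 3 (mod 5).
    The inverse of 4 mod 5 is 4 (since 4·4 = 16 = 3·5 + 1), so t ≡ 4·3 = 12 ≡ 2 (mod 5).
    Then x = 15 + 44·2 = 103, valid modulo lcm(44, 5) = 220: x ≡ 103 (mod 220).
Verify: 103 mod 4 = 3 ✓, 103 mod 11 = 4 ✓, 103 mod 5 = 3 ✓.

x ≡ 103 (mod 220).


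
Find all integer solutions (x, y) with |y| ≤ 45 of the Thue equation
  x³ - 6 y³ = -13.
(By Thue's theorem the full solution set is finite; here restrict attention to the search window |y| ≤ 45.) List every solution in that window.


The equation is x³ - 6y³ = -13. For fixed y, x³ = 6·y³ − 13, so a solution requires the RHS to be a perfect cube.
Strategy: iterate y from -45 to 45, compute RHS = 6·y³ − 13, and check whether it is a (positive or negative) perfect cube.
Check small values of y:
  y = 0: RHS = -13 is not a perfect cube.
  y = 1: RHS = -7 is not a perfect cube.
  y = -1: RHS = -19 is not a perfect cube.
  y = 2: RHS = 35 is not a perfect cube.
  y = -2: RHS = -61 is not a perfect cube.
  y = 3: RHS = 149 is not a perfect cube.
  y = -3: RHS = -175 is not a perfect cube.
Continuing the search up to |y| = 45 finds no solutions either.
No (x, y) in the scanned range satisfies the equation.

No integer solutions with |y| ≤ 45.


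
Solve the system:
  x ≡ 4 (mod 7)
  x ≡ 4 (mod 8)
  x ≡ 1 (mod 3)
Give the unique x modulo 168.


Moduli 7, 8, 3 are pairwise coprime; by CRT there is a unique solution modulo M = 7 · 8 · 3 = 168.
Solve pairwise, accumulating the modulus:
  Start with x ≡ 4 (mod 7).
  Combine with x ≡ 4 (mod 8): since gcd(7, 8) = 1, we get a unique residue mod 56.
    Write x = 4 + 7·t and substitute into x ≡ 4 (mod 8): 7·t ≡ 4 − 4 = 0 (mod 8).
    The inverse of 7 mod 8 is 7 (since 7·7 = 49 = 6·8 + 1), so t ≡ 7·0 = 0 ≡ 0 (mod 8).
    Then x = 4 + 7·0 = 4, valid modulo lcm(7, 8) = 56: x ≡ 4 (mod 56).
  Combine with x ≡ 1 (mod 3): since gcd(56, 3) = 1, we get a unique residue mod 168.
    Write x = 4 + 56·t and substitute into x ≡ 1 (mod 3): 56·t ≡ 1 − 4 = -3 (mod 3).
    Reduce coefficients mod 3: 2·t ≡ 0 (mod 3).
    The inverse of 2 mod 3 is 2 (since 2·2 = 4 = 1·3 + 1), so t ≡ 2·0 = 0 ≡ 0 (mod 3).
    Then x = 4 + 56·0 = 4, valid modulo lcm(56, 3) = 168: x ≡ 4 (mod 168).
Verify: 4 mod 7 = 4 ✓, 4 mod 8 = 4 ✓, 4 mod 3 = 1 ✓.

x ≡ 4 (mod 168).


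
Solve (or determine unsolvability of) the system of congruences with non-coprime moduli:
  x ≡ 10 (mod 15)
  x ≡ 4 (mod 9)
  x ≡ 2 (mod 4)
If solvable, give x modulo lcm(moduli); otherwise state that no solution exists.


Moduli 15, 9, 4 are not pairwise coprime, so CRT works modulo lcm(m_i) when all pairwise compatibility conditions hold.
Pairwise compatibility: gcd(m_i, m_j) must divide a_i - a_j for every pair.
Merge one congruence at a time:
  Start: x ≡ 10 (mod 15).
  Combine with x ≡ 4 (mod 9): gcd(15, 9) = 3; 4 - 10 = -6, which IS divisible by 3, so compatible.
    Write x = 10 + 15·t and substitute into x ≡ 4 (mod 9): 15·t ≡ 4 − 10 = -6 (mod 9).
    Divide the congruence (and modulus) by g = 3: 5·t ≡ -2 (mod 3).
    Reduce coefficients mod 3: 2·t ≡ 1 (mod 3).
    The inverse of 2 mod 3 is 2 (since 2·2 = 4 = 1·3 + 1), so t ≡ 2·1 = 2 ≡ 2 (mod 3).
    Then x = 10 + 15·2 = 40, valid modulo lcm(15, 9) = 45: x ≡ 40 (mod 45).
  Combine with x ≡ 2 (mod 4): gcd(45, 4) = 1; 2 - 40 = -38, which IS divisible by 1, so compatible.
    Write x = 40 + 45·t and substitute into x ≡ 2 (mod 4): 45·t ≡ 2 − 40 = -38 (mod 4).
    Reduce coefficients mod 4: 1·t ≡ 2 (mod 4).
    So t ≡ 2 (mod 4).
    Then x = 40 + 45·2 = 130, valid modulo lcm(45, 4) = 180: x ≡ 130 (mod 180).
Verify: 130 mod 15 = 10, 130 mod 9 = 4, 130 mod 4 = 2.

x ≡ 130 (mod 180).


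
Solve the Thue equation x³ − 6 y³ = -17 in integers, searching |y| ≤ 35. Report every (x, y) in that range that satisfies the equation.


The equation is x³ - 6y³ = -17. For fixed y, x³ = 6·y³ − 17, so a solution requires the RHS to be a perfect cube.
Strategy: iterate y from -35 to 35, compute RHS = 6·y³ − 17, and check whether it is a (positive or negative) perfect cube.
Check small values of y:
  y = 0: RHS = -17 is not a perfect cube.
  y = 1: RHS = -11 is not a perfect cube.
  y = -1: RHS = -23 is not a perfect cube.
  y = 2: RHS = 31 is not a perfect cube.
  y = -2: RHS = -65 is not a perfect cube.
  y = 3: RHS = 145 is not a perfect cube.
  y = -3: RHS = -179 is not a perfect cube.
Continuing the search up to |y| = 35 finds no solutions either.
No (x, y) in the scanned range satisfies the equation.

No integer solutions with |y| ≤ 35.


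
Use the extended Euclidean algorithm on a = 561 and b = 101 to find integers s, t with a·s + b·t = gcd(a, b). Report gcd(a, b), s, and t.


Euclidean algorithm on (561, 101) — divide until remainder is 0:
  561 = 5 · 101 + 56
  101 = 1 · 56 + 45
  56 = 1 · 45 + 11
  45 = 4 · 11 + 1
  11 = 11 · 1 + 0
gcd(561, 101) = 1.
Track Bezout coefficients alongside the remainders: start with r₀ = 561 = a·1 + b·0 (s = 1, t = 0) and r₁ = 101 = a·0 + b·1 (s = 0, t = 1); each new remainder r_{k+1} = r_{k-1} − q_k·r_k inherits s_{k+1} = s_{k-1} − q_k·s_k, t_{k+1} = t_{k-1} − q_k·t_k, so r_k = a·s_k + b·t_k at every step:
  q = 5: r = 56, s = 1 − 5·0 = 1, t = 0 − 5·1 = -5  (check: 561·1 + 101·(-5) = 56)
  q = 1: r = 45, s = 0 − 1·1 = -1, t = 1 − 1·(-5) = 6  (check: 561·(-1) + 101·6 = 45)
  q = 1: r = 11, s = 1 − 1·(-1) = 2, t = -5 − 1·6 = -11  (check: 561·2 + 101·(-11) = 11)
  q = 4: r = 1, s = -1 − 4·2 = -9, t = 6 − 4·(-11) = 50  (check: 561·(-9) + 101·50 = 1)
The row with r = 1 (the gcd) gives the Bezout coefficients s = -9, t = 50.
Result: 561 · (-9) + 101 · (50) = 1.

gcd(561, 101) = 1; s = -9, t = 50 (check: 561·(-9) + 101·50 = 1).


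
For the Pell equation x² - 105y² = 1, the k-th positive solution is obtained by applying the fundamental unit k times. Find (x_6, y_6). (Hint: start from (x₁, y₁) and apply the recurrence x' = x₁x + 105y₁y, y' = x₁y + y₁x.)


Step 1: Find the fundamental solution (x₁, y₁) of x² - 105y² = 1.
  Expand √105 as a continued fraction. a₀ = ⌊√105⌋ = 10; iterate m_{k+1} = d_k·a_k − m_k, d_{k+1} = (105 − m_{k+1}²)/d_k, a_{k+1} = ⌊(a₀ + m_{k+1})/d_{k+1}⌋ (starting m₀ = 0, d₀ = 1), with convergents p_k = a_k·p_{k-1} + p_{k-2}, q_k = a_k·q_{k-1} + q_{k-2} (p₋₁ = 1, q₋₁ = 0):
  k = 0: a₀ = 10; p₀/q₀ = 10/1; p₀² − 105·q₀² = 100 − 105 = -5.
  k = 1: m = 10, d = 5, a = ⌊(10 + 10)/5⌋ = 4; p/q = (4·10 + 1)/(4·1 + 0) = 41/4; p² − 105·q² = 1681 − 1680 = 1.
  The first convergent with p² − 105·q² = 1 gives the fundamental solution (x₁, y₁) = (41, 4).
Step 2: Apply the recurrence (x_{n+1}, y_{n+1}) = (x₁x_n + 105y₁y_n, x₁y_n + y₁x_n) repeatedly.
  From (x_1, y_1) = (41, 4): x_2 = 41·41 + 105·4·4 = 3361; y_2 = 41·4 + 4·41 = 328.
  From (x_2, y_2) = (3361, 328): x_3 = 41·3361 + 105·4·328 = 275561; y_3 = 41·328 + 4·3361 = 26892.
  From (x_3, y_3) = (275561, 26892): x_4 = 41·275561 + 105·4·26892 = 22592641; y_4 = 41·26892 + 4·275561 = 2204816.
  From (x_4, y_4) = (22592641, 2204816): x_5 = 41·22592641 + 105·4·2204816 = 1852321001; y_5 = 41·2204816 + 4·22592641 = 180768020.
  From (x_5, y_5) = (1852321001, 180768020): x_6 = 41·1852321001 + 105·4·180768020 = 151867729441; y_6 = 41·180768020 + 4·1852321001 = 14820772824.
Step 3: Verify x_6² - 105·y_6² = 23063807245564778172481 - 23063807245564778172480 = 1 (should be 1). ✓

(x_1, y_1) = (41, 4); (x_6, y_6) = (151867729441, 14820772824).


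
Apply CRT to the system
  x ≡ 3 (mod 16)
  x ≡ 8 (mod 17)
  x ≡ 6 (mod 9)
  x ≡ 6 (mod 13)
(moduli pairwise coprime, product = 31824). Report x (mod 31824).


Product of moduli M = 16 · 17 · 9 · 13 = 31824.
Merge one congruence at a time:
  Start: x ≡ 3 (mod 16).
  Combine with x ≡ 8 (mod 17); new modulus lcm = 272.
    Write x = 3 + 16·t and substitute into x ≡ 8 (mod 17): 16·t ≡ 8 − 3 = 5 (mod 17).
    The inverse of 16 mod 17 is 16 (since 16·16 = 256 = 15·17 + 1), so t ≡ 16·5 = 80 ≡ 12 (mod 17).
    Then x = 3 + 16·12 = 195, valid modulo lcm(16, 17) = 272: x ≡ 195 (mod 272).
  Combine with x ≡ 6 (mod 9); new modulus lcm = 2448.
    Write x = 195 + 272·t and substitute into x ≡ 6 (mod 9): 272·t ≡ 6 − 195 = -189 (mod 9).
    Reduce coefficients mod 9: 2·t ≡ 0 (mod 9).
    The inverse of 2 mod 9 is 5 (since 2·5 = 10 = 1·9 + 1), so t ≡ 5·0 = 0 ≡ 0 (mod 9).
    Then x = 195 + 272·0 = 195, valid modulo lcm(272, 9) = 2448: x ≡ 195 (mod 2448).
  Combine with x ≡ 6 (mod 13); new modulus lcm = 31824.
    Write x = 195 + 2448·t and substitute into x ≡ 6 (mod 13): 2448·t ≡ 6 − 195 = -189 (mod 13).
    Reduce coefficients mod 13: 4·t ≡ 6 (mod 13).
    The inverse of 4 mod 13 is 10 (since 4·10 = 40 = 3·13 + 1), so t ≡ 10·6 = 60 ≡ 8 (mod 13).
    Then x = 195 + 2448·8 = 19779, valid modulo lcm(2448, 13) = 31824: x ≡ 19779 (mod 31824).
Verify against each original: 19779 mod 16 = 3, 19779 mod 17 = 8, 19779 mod 9 = 6, 19779 mod 13 = 6.

x ≡ 19779 (mod 31824).


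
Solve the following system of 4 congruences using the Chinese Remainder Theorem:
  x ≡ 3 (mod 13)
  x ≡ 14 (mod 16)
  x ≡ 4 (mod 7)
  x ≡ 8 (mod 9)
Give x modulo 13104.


Product of moduli M = 13 · 16 · 7 · 9 = 13104.
Merge one congruence at a time:
  Start: x ≡ 3 (mod 13).
  Combine with x ≡ 14 (mod 16); new modulus lcm = 208.
    Write x = 3 + 13·t and substitute into x ≡ 14 (mod 16): 13·t ≡ 14 − 3 = 11 (mod 16).
    The inverse of 13 mod 16 is 5 (since 13·5 = 65 = 4·16 + 1), so t ≡ 5·11 = 55 ≡ 7 (mod 16).
    Then x = 3 + 13·7 = 94, valid modulo lcm(13, 16) = 208: x ≡ 94 (mod 208).
  Combine with x ≡ 4 (mod 7); new modulus lcm = 1456.
    Write x = 94 + 208·t and substitute into x ≡ 4 (mod 7): 208·t ≡ 4 − 94 = -90 (mod 7).
    Reduce coefficients mod 7: 5·t ≡ 1 (mod 7).
    The inverse of 5 mod 7 is 3 (since 5·3 = 15 = 2·7 + 1), so t ≡ 3·1 = 3 ≡ 3 (mod 7).
    Then x = 94 + 208·3 = 718, valid modulo lcm(208, 7) = 1456: x ≡ 718 (mod 1456).
  Combine with x ≡ 8 (mod 9); new modulus lcm = 13104.
    Write x = 718 + 1456·t and substitute into x ≡ 8 (mod 9): 1456·t ≡ 8 − 718 = -710 (mod 9).
    Reduce coefficients mod 9: 7·t ≡ 1 (mod 9).
    The inverse of 7 mod 9 is 4 (since 7·4 = 28 = 3·9 + 1), so t ≡ 4·1 = 4 ≡ 4 (mod 9).
    Then x = 718 + 1456·4 = 6542, valid modulo lcm(1456, 9) = 13104: x ≡ 6542 (mod 13104).
Verify against each original: 6542 mod 13 = 3, 6542 mod 16 = 14, 6542 mod 7 = 4, 6542 mod 9 = 8.

x ≡ 6542 (mod 13104).


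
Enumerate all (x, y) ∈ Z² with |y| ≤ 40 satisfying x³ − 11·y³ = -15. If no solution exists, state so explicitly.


The equation is x³ - 11y³ = -15. For fixed y, x³ = 11·y³ − 15, so a solution requires the RHS to be a perfect cube.
Strategy: iterate y from -40 to 40, compute RHS = 11·y³ − 15, and check whether it is a (positive or negative) perfect cube.
Check small values of y:
  y = 0: RHS = -15 is not a perfect cube.
  y = 1: RHS = -4 is not a perfect cube.
  y = -1: RHS = -26 is not a perfect cube.
  y = 2: RHS = 73 is not a perfect cube.
  y = -2: RHS = -103 is not a perfect cube.
  y = 3: RHS = 282 is not a perfect cube.
  y = -3: RHS = -312 is not a perfect cube.
Continuing the search up to |y| = 40 finds no solutions either.
No (x, y) in the scanned range satisfies the equation.

No integer solutions with |y| ≤ 40.


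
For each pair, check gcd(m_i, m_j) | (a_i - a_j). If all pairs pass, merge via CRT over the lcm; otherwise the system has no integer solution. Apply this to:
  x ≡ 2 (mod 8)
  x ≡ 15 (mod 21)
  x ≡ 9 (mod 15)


Moduli 8, 21, 15 are not pairwise coprime, so CRT works modulo lcm(m_i) when all pairwise compatibility conditions hold.
Pairwise compatibility: gcd(m_i, m_j) must divide a_i - a_j for every pair.
Merge one congruence at a time:
  Start: x ≡ 2 (mod 8).
  Combine with x ≡ 15 (mod 21): gcd(8, 21) = 1; 15 - 2 = 13, which IS divisible by 1, so compatible.
    Write x = 2 + 8·t and substitute into x ≡ 15 (mod 21): 8·t ≡ 15 − 2 = 13 (mod 21).
    The inverse of 8 mod 21 is 8 (since 8·8 = 64 = 3·21 + 1), so t ≡ 8·13 = 104 ≡ 20 (mod 21).
    Then x = 2 + 8·20 = 162, valid modulo lcm(8, 21) = 168: x ≡ 162 (mod 168).
  Combine with x ≡ 9 (mod 15): gcd(168, 15) = 3; 9 - 162 = -153, which IS divisible by 3, so compatible.
    Write x = 162 + 168·t and substitute into x ≡ 9 (mod 15): 168·t ≡ 9 − 162 = -153 (mod 15).
    Divide the congruence (and modulus) by g = 3: 56·t ≡ -51 (mod 5).
    Reduce coefficients mod 5: 1·t ≡ 4 (mod 5).
    So t ≡ 4 (mod 5).
    Then x = 162 + 168·4 = 834, valid modulo lcm(168, 15) = 840: x ≡ 834 (mod 840).
Verify: 834 mod 8 = 2, 834 mod 21 = 15, 834 mod 15 = 9.

x ≡ 834 (mod 840).


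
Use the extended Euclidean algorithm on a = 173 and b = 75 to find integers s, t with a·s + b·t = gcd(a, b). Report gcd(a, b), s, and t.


Euclidean algorithm on (173, 75) — divide until remainder is 0:
  173 = 2 · 75 + 23
  75 = 3 · 23 + 6
  23 = 3 · 6 + 5
  6 = 1 · 5 + 1
  5 = 5 · 1 + 0
gcd(173, 75) = 1.
Track Bezout coefficients alongside the remainders: start with r₀ = 173 = a·1 + b·0 (s = 1, t = 0) and r₁ = 75 = a·0 + b·1 (s = 0, t = 1); each new remainder r_{k+1} = r_{k-1} − q_k·r_k inherits s_{k+1} = s_{k-1} − q_k·s_k, t_{k+1} = t_{k-1} − q_k·t_k, so r_k = a·s_k + b·t_k at every step:
  q = 2: r = 23, s = 1 − 2·0 = 1, t = 0 − 2·1 = -2  (check: 173·1 + 75·(-2) = 23)
  q = 3: r = 6, s = 0 − 3·1 = -3, t = 1 − 3·(-2) = 7  (check: 173·(-3) + 75·7 = 6)
  q = 3: r = 5, s = 1 − 3·(-3) = 10, t = -2 − 3·7 = -23  (check: 173·10 + 75·(-23) = 5)
  q = 1: r = 1, s = -3 − 1·10 = -13, t = 7 − 1·(-23) = 30  (check: 173·(-13) + 75·30 = 1)
The row with r = 1 (the gcd) gives the Bezout coefficients s = -13, t = 30.
Result: 173 · (-13) + 75 · (30) = 1.

gcd(173, 75) = 1; s = -13, t = 30 (check: 173·(-13) + 75·30 = 1).


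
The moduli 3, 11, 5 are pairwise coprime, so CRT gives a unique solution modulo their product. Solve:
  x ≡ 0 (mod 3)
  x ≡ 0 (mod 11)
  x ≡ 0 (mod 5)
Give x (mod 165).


Moduli 3, 11, 5 are pairwise coprime; by CRT there is a unique solution modulo M = 3 · 11 · 5 = 165.
Solve pairwise, accumulating the modulus:
  Start with x ≡ 0 (mod 3).
  Combine with x ≡ 0 (mod 11): since gcd(3, 11) = 1, we get a unique residue mod 33.
    Write x = 0 + 3·t and substitute into x ≡ 0 (mod 11): 3·t ≡ 0 − 0 = 0 (mod 11).
    The inverse of 3 mod 11 is 4 (since 3·4 = 12 = 1·11 + 1), so t ≡ 4·0 = 0 ≡ 0 (mod 11).
    Then x = 0 + 3·0 = 0, valid modulo lcm(3, 11) = 33: x ≡ 0 (mod 33).
  Combine with x ≡ 0 (mod 5): since gcd(33, 5) = 1, we get a unique residue mod 165.
    Write x = 0 + 33·t and substitute into x ≡ 0 (mod 5): 33·t ≡ 0 − 0 = 0 (mod 5).
    Reduce coefficients mod 5: 3·t ≡ 0 (mod 5).
    The inverse of 3 mod 5 is 2 (since 3·2 = 6 = 1·5 + 1), so t ≡ 2·0 = 0 ≡ 0 (mod 5).
    Then x = 0 + 33·0 = 0, valid modulo lcm(33, 5) = 165: x ≡ 0 (mod 165).
Verify: 0 mod 3 = 0 ✓, 0 mod 11 = 0 ✓, 0 mod 5 = 0 ✓.

x ≡ 0 (mod 165).


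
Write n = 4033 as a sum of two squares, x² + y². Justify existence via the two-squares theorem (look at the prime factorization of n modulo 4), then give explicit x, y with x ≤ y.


Step 1: Factor n = 4033 = 37 · 109.
Step 2: Check the mod-4 condition on each prime factor: 37 ≡ 1 (mod 4), exponent 1; 109 ≡ 1 (mod 4), exponent 1.
All primes ≡ 3 (mod 4) appear to even exponent (or don't appear), so by the two-squares theorem n IS expressible as a sum of two squares.
Step 3: Build a representation. Here n = 37 · 109 is a product of primes ≡ 1 (mod 4). Each prime p ≡ 1 (mod 4) is itself a sum of two squares; find a² by testing p − a² for a perfect square:
  37: 37 − 1² = 36 = 6² ⇒ 37 = 1² + 6².
  109: 109 − 1² = 108, 109 − 2² = 105, 109 − 3² = 100 = 10² ⇒ 109 = 3² + 10².
  Combine using the Brahmagupta–Fibonacci identity (a² + b²)(c² + d²) = (ac − bd)² + (ad + bc)² = (ac + bd)² + (ad − bc)²:
  37 · 109 = 4033: from (1² + 6²)(3² + 10²), take (1·3 − 6·10, 1·10 + 6·3) = (3 − 60, 10 + 18) = (-57, 28); dropping signs (only squares matter) gives (57, 28); check 57² + 28² = 3249 + 784 = 4033 ✓.
Step 4: Order so x ≤ y and verify: 28² + 57² = 784 + 3249 = 4033 = n. ✓

n = 4033 = 28² + 57² (one valid representation with x ≤ y).


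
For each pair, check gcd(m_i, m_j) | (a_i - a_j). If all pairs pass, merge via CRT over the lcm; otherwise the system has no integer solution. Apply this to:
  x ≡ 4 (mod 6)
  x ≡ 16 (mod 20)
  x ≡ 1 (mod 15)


Moduli 6, 20, 15 are not pairwise coprime, so CRT works modulo lcm(m_i) when all pairwise compatibility conditions hold.
Pairwise compatibility: gcd(m_i, m_j) must divide a_i - a_j for every pair.
Merge one congruence at a time:
  Start: x ≡ 4 (mod 6).
  Combine with x ≡ 16 (mod 20): gcd(6, 20) = 2; 16 - 4 = 12, which IS divisible by 2, so compatible.
    Write x = 4 + 6·t and substitute into x ≡ 16 (mod 20): 6·t ≡ 16 − 4 = 12 (mod 20).
    Divide the congruence (and modulus) by g = 2: 3·t ≡ 6 (mod 10).
    The inverse of 3 mod 10 is 7 (since 3·7 = 21 = 2·10 + 1), so t ≡ 7·6 = 42 ≡ 2 (mod 10).
    Then x = 4 + 6·2 = 16, valid modulo lcm(6, 20) = 60: x ≡ 16 (mod 60).
  Combine with x ≡ 1 (mod 15): gcd(60, 15) = 15; 1 - 16 = -15, which IS divisible by 15, so compatible.
    Write x = 16 + 60·t and substitute into x ≡ 1 (mod 15): 60·t ≡ 1 − 16 = -15 (mod 15).
    Divide the congruence (and modulus) by g = 15: 4·t ≡ -1 (mod 1).
    Modulo 1 every t works; take t = 0.
    Then x = 16 + 60·0 = 16, valid modulo lcm(60, 15) = 60: x ≡ 16 (mod 60).
Verify: 16 mod 6 = 4, 16 mod 20 = 16, 16 mod 15 = 1.

x ≡ 16 (mod 60).


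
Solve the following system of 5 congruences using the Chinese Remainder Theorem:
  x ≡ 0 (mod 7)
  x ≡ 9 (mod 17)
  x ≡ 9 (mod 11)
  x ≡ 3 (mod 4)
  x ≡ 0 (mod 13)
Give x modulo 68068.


Product of moduli M = 7 · 17 · 11 · 4 · 13 = 68068.
Merge one congruence at a time:
  Start: x ≡ 0 (mod 7).
  Combine with x ≡ 9 (mod 17); new modulus lcm = 119.
    Write x = 0 + 7·t and substitute into x ≡ 9 (mod 17): 7·t ≡ 9 − 0 = 9 (mod 17).
    The inverse of 7 mod 17 is 5 (since 7·5 = 35 = 2·17 + 1), so t ≡ 5·9 = 45 ≡ 11 (mod 17).
    Then x = 0 + 7·11 = 77, valid modulo lcm(7, 17) = 119: x ≡ 77 (mod 119).
  Combine with x ≡ 9 (mod 11); new modulus lcm = 1309.
    Write x = 77 + 119·t and substitute into x ≡ 9 (mod 11): 119·t ≡ 9 − 77 = -68 (mod 11).
    Reduce coefficients mod 11: 9·t ≡ 9 (mod 11).
    The inverse of 9 mod 11 is 5 (since 9·5 = 45 = 4·11 + 1), so t ≡ 5·9 = 45 ≡ 1 (mod 11).
    Then x = 77 + 119·1 = 196, valid modulo lcm(119, 11) = 1309: x ≡ 196 (mod 1309).
  Combine with x ≡ 3 (mod 4); new modulus lcm = 5236.
    Write x = 196 + 1309·t and substitute into x ≡ 3 (mod 4): 1309·t ≡ 3 − 196 = -193 (mod 4).
    Reduce coefficients mod 4: 1·t ≡ 3 (mod 4).
    So t ≡ 3 (mod 4).
    Then x = 196 + 1309·3 = 4123, valid modulo lcm(1309, 4) = 5236: x ≡ 4123 (mod 5236).
  Combine with x ≡ 0 (mod 13); new modulus lcm = 68068.
    Write x = 4123 + 5236·t and substitute into x ≡ 0 (mod 13): 5236·t ≡ 0 − 4123 = -4123 (mod 13).
    Reduce coefficients mod 13: 10·t ≡ 11 (mod 13).
    The inverse of 10 mod 13 is 4 (since 10·4 = 40 = 3·13 + 1), so t ≡ 4·11 = 44 ≡ 5 (mod 13).
    Then x = 4123 + 5236·5 = 30303, valid modulo lcm(5236, 13) = 68068: x ≡ 30303 (mod 68068).
Verify against each original: 30303 mod 7 = 0, 30303 mod 17 = 9, 30303 mod 11 = 9, 30303 mod 4 = 3, 30303 mod 13 = 0.

x ≡ 30303 (mod 68068).


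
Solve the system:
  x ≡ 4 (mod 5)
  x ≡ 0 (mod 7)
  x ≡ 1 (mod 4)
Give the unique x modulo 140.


Moduli 5, 7, 4 are pairwise coprime; by CRT there is a unique solution modulo M = 5 · 7 · 4 = 140.
Solve pairwise, accumulating the modulus:
  Start with x ≡ 4 (mod 5).
  Combine with x ≡ 0 (mod 7): since gcd(5, 7) = 1, we get a unique residue mod 35.
    Write x = 4 + 5·t and substitute into x ≡ 0 (mod 7): 5·t ≡ 0 − 4 = -4 (mod 7).
    Reduce coefficients mod 7: 5·t ≡ 3 (mod 7).
    The inverse of 5 mod 7 is 3 (since 5·3 = 15 = 2·7 + 1), so t ≡ 3·3 = 9 ≡ 2 (mod 7).
    Then x = 4 + 5·2 = 14, valid modulo lcm(5, 7) = 35: x ≡ 14 (mod 35).
  Combine with x ≡ 1 (mod 4): since gcd(35, 4) = 1, we get a unique residue mod 140.
    Write x = 14 + 35·t and substitute into x ≡ 1 (mod 4): 35·t ≡ 1 − 14 = -13 (mod 4).
    Reduce coefficients mod 4: 3·t ≡ 3 (mod 4).
    The inverse of 3 mod 4 is 3 (since 3·3 = 9 = 2·4 + 1), so t ≡ 3·3 = 9 ≡ 1 (mod 4).
    Then x = 14 + 35·1 = 49, valid modulo lcm(35, 4) = 140: x ≡ 49 (mod 140).
Verify: 49 mod 5 = 4 ✓, 49 mod 7 = 0 ✓, 49 mod 4 = 1 ✓.

x ≡ 49 (mod 140).


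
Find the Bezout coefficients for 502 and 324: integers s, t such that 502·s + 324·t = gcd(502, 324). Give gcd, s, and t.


Euclidean algorithm on (502, 324) — divide until remainder is 0:
  502 = 1 · 324 + 178
  324 = 1 · 178 + 146
  178 = 1 · 146 + 32
  146 = 4 · 32 + 18
  32 = 1 · 18 + 14
  18 = 1 · 14 + 4
  14 = 3 · 4 + 2
  4 = 2 · 2 + 0
gcd(502, 324) = 2.
Track Bezout coefficients alongside the remainders: start with r₀ = 502 = a·1 + b·0 (s = 1, t = 0) and r₁ = 324 = a·0 + b·1 (s = 0, t = 1); each new remainder r_{k+1} = r_{k-1} − q_k·r_k inherits s_{k+1} = s_{k-1} − q_k·s_k, t_{k+1} = t_{k-1} − q_k·t_k, so r_k = a·s_k + b·t_k at every step:
  q = 1: r = 178, s = 1 − 1·0 = 1, t = 0 − 1·1 = -1  (check: 502·1 + 324·(-1) = 178)
  q = 1: r = 146, s = 0 − 1·1 = -1, t = 1 − 1·(-1) = 2  (check: 502·(-1) + 324·2 = 146)
  q = 1: r = 32, s = 1 − 1·(-1) = 2, t = -1 − 1·2 = -3  (check: 502·2 + 324·(-3) = 32)
  q = 4: r = 18, s = -1 − 4·2 = -9, t = 2 − 4·(-3) = 14  (check: 502·(-9) + 324·14 = 18)
  q = 1: r = 14, s = 2 − 1·(-9) = 11, t = -3 − 1·14 = -17  (check: 502·11 + 324·(-17) = 14)
  q = 1: r = 4, s = -9 − 1·11 = -20, t = 14 − 1·(-17) = 31  (check: 502·(-20) + 324·31 = 4)
  q = 3: r = 2, s = 11 − 3·(-20) = 71, t = -17 − 3·31 = -110  (check: 502·71 + 324·(-110) = 2)
The row with r = 2 (the gcd) gives the Bezout coefficients s = 71, t = -110.
Result: 502 · (71) + 324 · (-110) = 2.

gcd(502, 324) = 2; s = 71, t = -110 (check: 502·71 + 324·(-110) = 2).


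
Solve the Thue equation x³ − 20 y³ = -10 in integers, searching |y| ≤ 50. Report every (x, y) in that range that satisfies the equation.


The equation is x³ - 20y³ = -10. For fixed y, x³ = 20·y³ − 10, so a solution requires the RHS to be a perfect cube.
Strategy: iterate y from -50 to 50, compute RHS = 20·y³ − 10, and check whether it is a (positive or negative) perfect cube.
Check small values of y:
  y = 0: RHS = -10 is not a perfect cube.
  y = 1: RHS = 10 is not a perfect cube.
  y = -1: RHS = -30 is not a perfect cube.
  y = 2: RHS = 150 is not a perfect cube.
  y = -2: RHS = -170 is not a perfect cube.
  y = 3: RHS = 530 is not a perfect cube.
  y = -3: RHS = -550 is not a perfect cube.
Continuing the search up to |y| = 50 finds no solutions either.
No (x, y) in the scanned range satisfies the equation.

No integer solutions with |y| ≤ 50.


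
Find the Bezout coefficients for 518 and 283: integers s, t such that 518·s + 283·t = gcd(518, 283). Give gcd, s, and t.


Euclidean algorithm on (518, 283) — divide until remainder is 0:
  518 = 1 · 283 + 235
  283 = 1 · 235 + 48
  235 = 4 · 48 + 43
  48 = 1 · 43 + 5
  43 = 8 · 5 + 3
  5 = 1 · 3 + 2
  3 = 1 · 2 + 1
  2 = 2 · 1 + 0
gcd(518, 283) = 1.
Track Bezout coefficients alongside the remainders: start with r₀ = 518 = a·1 + b·0 (s = 1, t = 0) and r₁ = 283 = a·0 + b·1 (s = 0, t = 1); each new remainder r_{k+1} = r_{k-1} − q_k·r_k inherits s_{k+1} = s_{k-1} − q_k·s_k, t_{k+1} = t_{k-1} − q_k·t_k, so r_k = a·s_k + b·t_k at every step:
  q = 1: r = 235, s = 1 − 1·0 = 1, t = 0 − 1·1 = -1  (check: 518·1 + 283·(-1) = 235)
  q = 1: r = 48, s = 0 − 1·1 = -1, t = 1 − 1·(-1) = 2  (check: 518·(-1) + 283·2 = 48)
  q = 4: r = 43, s = 1 − 4·(-1) = 5, t = -1 − 4·2 = -9  (check: 518·5 + 283·(-9) = 43)
  q = 1: r = 5, s = -1 − 1·5 = -6, t = 2 − 1·(-9) = 11  (check: 518·(-6) + 283·11 = 5)
  q = 8: r = 3, s = 5 − 8·(-6) = 53, t = -9 − 8·11 = -97  (check: 518·53 + 283·(-97) = 3)
  q = 1: r = 2, s = -6 − 1·53 = -59, t = 11 − 1·(-97) = 108  (check: 518·(-59) + 283·108 = 2)
  q = 1: r = 1, s = 53 − 1·(-59) = 112, t = -97 − 1·108 = -205  (check: 518·112 + 283·(-205) = 1)
The row with r = 1 (the gcd) gives the Bezout coefficients s = 112, t = -205.
Result: 518 · (112) + 283 · (-205) = 1.

gcd(518, 283) = 1; s = 112, t = -205 (check: 518·112 + 283·(-205) = 1).
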